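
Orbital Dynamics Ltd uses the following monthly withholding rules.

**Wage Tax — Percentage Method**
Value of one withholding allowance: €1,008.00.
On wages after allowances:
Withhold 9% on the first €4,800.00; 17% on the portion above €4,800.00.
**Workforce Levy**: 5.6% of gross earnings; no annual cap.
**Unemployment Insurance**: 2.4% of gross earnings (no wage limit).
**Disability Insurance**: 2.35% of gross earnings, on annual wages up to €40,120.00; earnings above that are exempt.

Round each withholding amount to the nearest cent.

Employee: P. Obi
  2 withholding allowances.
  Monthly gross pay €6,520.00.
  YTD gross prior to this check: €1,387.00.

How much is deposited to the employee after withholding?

€5,439.82

Wage Tax: taxable = €6,520.00 − 2×€1,008.00 = €4,504.00
  9% × €4,504.00 = €405.36
Workforce Levy: 5.6% × €6,520.00 = €365.12
Unemployment Insurance: 2.4% × €6,520.00 = €156.48
Disability Insurance: 2.35% × €6,520.00 = €153.22
Total withheld: €405.36 + €365.12 + €156.48 + €153.22 = €1,080.18
Net pay: €6,520.00 − €1,080.18 = €5,439.82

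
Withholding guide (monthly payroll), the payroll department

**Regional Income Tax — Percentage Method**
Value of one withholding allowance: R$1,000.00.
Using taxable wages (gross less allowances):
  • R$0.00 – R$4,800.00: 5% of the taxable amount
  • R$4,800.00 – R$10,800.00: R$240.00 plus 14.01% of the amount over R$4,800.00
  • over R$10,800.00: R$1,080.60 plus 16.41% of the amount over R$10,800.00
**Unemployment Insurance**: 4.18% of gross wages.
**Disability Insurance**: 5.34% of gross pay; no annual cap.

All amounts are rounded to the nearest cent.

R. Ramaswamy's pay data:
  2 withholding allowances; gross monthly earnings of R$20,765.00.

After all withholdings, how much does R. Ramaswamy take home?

Regional Income Tax: taxable = R$20,765.00 − 2×R$1,000.00 = R$18,765.00
  R$1,080.60 + 16.41% × (R$18,765.00 − R$10,800.00) = R$1,080.60 + 16.41% × R$7,965.00 = R$2,387.66
Unemployment Insurance: 4.18% × R$20,765.00 = R$867.98
Disability Insurance: 5.34% × R$20,765.00 = R$1,108.85
Total withheld: R$2,387.66 + R$867.98 + R$1,108.85 = R$4,364.49
Net pay: R$20,765.00 − R$4,364.49 = R$16,400.51

R$16,400.51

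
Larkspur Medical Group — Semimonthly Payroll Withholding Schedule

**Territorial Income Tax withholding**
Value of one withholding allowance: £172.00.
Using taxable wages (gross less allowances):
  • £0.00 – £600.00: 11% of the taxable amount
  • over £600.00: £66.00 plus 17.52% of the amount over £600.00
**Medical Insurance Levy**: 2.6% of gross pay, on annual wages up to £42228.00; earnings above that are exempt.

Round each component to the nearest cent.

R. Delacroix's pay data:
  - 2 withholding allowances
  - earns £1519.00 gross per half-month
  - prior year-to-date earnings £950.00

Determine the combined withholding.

£206.23

Territorial Income Tax: taxable = £1519.00 − 2×£172.00 = £1175.00
  £66.00 + 17.52% × (£1175.00 − £600.00) = £66.00 + 17.52% × £575.00 = £166.74
Medical Insurance Levy: 2.6% × £1519.00 = £39.49
Total: £166.74 + £39.49 = £206.23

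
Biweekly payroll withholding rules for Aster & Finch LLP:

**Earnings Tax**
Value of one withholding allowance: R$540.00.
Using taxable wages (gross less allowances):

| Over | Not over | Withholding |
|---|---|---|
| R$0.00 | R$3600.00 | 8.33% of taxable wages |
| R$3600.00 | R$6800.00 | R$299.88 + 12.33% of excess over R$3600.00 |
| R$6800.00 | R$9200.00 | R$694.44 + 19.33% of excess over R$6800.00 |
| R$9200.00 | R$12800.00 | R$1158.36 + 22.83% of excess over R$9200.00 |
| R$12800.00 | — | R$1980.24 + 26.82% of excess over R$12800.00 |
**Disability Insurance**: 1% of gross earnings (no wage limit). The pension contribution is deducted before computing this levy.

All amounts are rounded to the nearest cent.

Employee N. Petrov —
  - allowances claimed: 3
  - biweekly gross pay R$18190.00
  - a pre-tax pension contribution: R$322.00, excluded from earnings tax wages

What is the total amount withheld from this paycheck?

Earnings Tax: taxable = R$18190.00 − R$322.00 − 3×R$540.00 = R$16248.00
  R$1980.24 + 26.82% × (R$16248.00 − R$12800.00) = R$1980.24 + 26.82% × R$3448.00 = R$2904.99
Disability Insurance: 1% × R$17868.00 = R$178.68
Total: R$2904.99 + R$178.68 = R$3083.67

R$3083.67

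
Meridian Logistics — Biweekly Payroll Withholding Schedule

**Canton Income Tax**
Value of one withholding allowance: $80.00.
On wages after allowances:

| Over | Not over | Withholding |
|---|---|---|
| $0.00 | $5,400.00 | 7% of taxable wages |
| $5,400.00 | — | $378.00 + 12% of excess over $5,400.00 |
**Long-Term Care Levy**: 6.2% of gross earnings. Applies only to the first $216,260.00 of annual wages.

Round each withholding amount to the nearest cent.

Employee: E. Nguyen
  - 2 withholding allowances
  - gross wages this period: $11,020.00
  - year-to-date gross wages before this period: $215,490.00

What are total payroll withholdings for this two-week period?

Canton Income Tax: taxable = $11,020.00 − 2×$80.00 = $10,860.00
  $378.00 + 12% × ($10,860.00 − $5,400.00) = $378.00 + 12% × $5,460.00 = $1,033.20
Long-Term Care Levy: cap $216,260.00 − YTD $215,490.00 = $770.00 subject; 6.2% × $770.00 = $47.74
Total: $1,033.20 + $47.74 = $1,080.94

$1,080.94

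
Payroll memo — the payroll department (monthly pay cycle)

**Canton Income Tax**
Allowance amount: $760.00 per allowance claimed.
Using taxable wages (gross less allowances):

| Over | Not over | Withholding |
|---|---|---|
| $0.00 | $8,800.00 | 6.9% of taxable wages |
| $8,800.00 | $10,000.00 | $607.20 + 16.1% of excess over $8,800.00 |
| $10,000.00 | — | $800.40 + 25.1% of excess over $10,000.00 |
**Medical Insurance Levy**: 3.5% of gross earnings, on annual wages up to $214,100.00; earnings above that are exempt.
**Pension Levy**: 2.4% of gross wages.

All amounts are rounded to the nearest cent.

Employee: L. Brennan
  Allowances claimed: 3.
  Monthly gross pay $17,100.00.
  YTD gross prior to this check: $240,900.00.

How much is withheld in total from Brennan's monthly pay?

$2,420.62

Canton Income Tax: taxable = $17,100.00 − 3×$760.00 = $14,820.00
  $800.40 + 25.1% × ($14,820.00 − $10,000.00) = $800.40 + 25.1% × $4,820.00 = $2,010.22
Medical Insurance Levy: YTD $240,900.00 ≥ cap $214,100.00 → $0.00
Pension Levy: 2.4% × $17,100.00 = $410.40
Total: $2,010.22 + $0.00 + $410.40 = $2,420.62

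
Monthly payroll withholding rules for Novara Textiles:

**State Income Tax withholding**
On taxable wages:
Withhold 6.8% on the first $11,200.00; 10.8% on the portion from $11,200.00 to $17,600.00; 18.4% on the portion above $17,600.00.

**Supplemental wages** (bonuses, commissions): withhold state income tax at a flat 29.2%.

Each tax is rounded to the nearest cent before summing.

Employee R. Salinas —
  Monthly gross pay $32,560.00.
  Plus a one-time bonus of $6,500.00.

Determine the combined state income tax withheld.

$6,103.44

State Income Tax: taxable = $32,560.00
  $1,452.80 + 18.4% × ($32,560.00 − $17,600.00) = $1,452.80 + 18.4% × $14,960.00 = $4,205.44
Supplemental (29.2% flat on bonus): 29.2% × $6,500.00 = $1,898.00
Total state income tax: $4,205.44 + $1,898.00 = $6,103.44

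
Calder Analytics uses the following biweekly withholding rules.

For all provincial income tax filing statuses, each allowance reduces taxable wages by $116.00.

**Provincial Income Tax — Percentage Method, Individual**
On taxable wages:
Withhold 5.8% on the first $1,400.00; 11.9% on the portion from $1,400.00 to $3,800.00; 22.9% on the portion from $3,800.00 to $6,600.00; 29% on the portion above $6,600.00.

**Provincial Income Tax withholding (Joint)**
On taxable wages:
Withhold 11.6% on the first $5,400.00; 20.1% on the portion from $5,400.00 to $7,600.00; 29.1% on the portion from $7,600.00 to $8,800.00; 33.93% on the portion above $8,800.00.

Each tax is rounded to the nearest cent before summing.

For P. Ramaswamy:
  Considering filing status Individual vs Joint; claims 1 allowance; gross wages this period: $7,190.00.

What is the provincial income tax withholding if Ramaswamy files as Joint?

Provincial Income Tax (Joint): taxable = $7,190.00 − 1×$116.00 = $7,074.00
  $626.40 + 20.1% × ($7,074.00 − $5,400.00) = $626.40 + 20.1% × $1,674.00 = $962.87

$962.87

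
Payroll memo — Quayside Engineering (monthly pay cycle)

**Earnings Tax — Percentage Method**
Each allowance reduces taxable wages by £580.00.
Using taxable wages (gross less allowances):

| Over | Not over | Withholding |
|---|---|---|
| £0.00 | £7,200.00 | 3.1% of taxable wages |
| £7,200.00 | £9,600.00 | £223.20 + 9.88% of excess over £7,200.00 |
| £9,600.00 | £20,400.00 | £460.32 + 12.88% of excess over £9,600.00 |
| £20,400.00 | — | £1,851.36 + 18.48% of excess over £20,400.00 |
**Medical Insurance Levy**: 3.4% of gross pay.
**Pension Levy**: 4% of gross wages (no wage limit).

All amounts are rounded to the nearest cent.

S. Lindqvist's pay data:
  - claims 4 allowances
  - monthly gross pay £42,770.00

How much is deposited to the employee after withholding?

Earnings Tax: taxable = £42,770.00 − 4×£580.00 = £40,450.00
  £1,851.36 + 18.48% × (£40,450.00 − £20,400.00) = £1,851.36 + 18.48% × £20,050.00 = £5,556.60
Medical Insurance Levy: 3.4% × £42,770.00 = £1,454.18
Pension Levy: 4% × £42,770.00 = £1,710.80
Total withheld: £5,556.60 + £1,454.18 + £1,710.80 = £8,721.58
Net pay: £42,770.00 − £8,721.58 = £34,048.42

£34,048.42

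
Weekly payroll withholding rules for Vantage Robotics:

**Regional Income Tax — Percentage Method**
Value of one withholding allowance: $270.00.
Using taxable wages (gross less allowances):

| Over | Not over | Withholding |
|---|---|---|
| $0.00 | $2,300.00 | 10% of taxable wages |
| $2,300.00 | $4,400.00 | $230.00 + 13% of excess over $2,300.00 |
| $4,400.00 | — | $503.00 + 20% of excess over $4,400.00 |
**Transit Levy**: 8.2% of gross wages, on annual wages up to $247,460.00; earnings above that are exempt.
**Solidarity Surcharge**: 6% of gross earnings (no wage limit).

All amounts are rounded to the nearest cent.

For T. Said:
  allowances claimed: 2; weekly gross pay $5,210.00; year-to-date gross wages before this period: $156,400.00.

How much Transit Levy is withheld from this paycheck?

Transit Levy: 8.2% × $5,210.00 = $427.22

$427.22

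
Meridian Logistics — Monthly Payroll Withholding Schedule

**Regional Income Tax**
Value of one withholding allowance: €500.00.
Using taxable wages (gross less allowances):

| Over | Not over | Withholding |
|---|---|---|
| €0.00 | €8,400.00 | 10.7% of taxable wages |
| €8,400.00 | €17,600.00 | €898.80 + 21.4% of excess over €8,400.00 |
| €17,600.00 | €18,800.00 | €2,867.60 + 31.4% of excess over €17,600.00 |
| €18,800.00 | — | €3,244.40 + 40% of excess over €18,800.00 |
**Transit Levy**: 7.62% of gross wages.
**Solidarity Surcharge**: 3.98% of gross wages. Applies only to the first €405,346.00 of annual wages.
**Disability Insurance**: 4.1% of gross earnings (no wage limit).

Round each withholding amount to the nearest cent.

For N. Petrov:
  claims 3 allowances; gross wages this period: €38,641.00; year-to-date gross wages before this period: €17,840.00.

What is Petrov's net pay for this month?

€21,993.57

Regional Income Tax: taxable = €38,641.00 − 3×€500.00 = €37,141.00
  €3,244.40 + 40% × (€37,141.00 − €18,800.00) = €3,244.40 + 40% × €18,341.00 = €10,580.80
Transit Levy: 7.62% × €38,641.00 = €2,944.44
Solidarity Surcharge: 3.98% × €38,641.00 = €1,537.91
Disability Insurance: 4.1% × €38,641.00 = €1,584.28
Total withheld: €10,580.80 + €2,944.44 + €1,537.91 + €1,584.28 = €16,647.43
Net pay: €38,641.00 − €16,647.43 = €21,993.57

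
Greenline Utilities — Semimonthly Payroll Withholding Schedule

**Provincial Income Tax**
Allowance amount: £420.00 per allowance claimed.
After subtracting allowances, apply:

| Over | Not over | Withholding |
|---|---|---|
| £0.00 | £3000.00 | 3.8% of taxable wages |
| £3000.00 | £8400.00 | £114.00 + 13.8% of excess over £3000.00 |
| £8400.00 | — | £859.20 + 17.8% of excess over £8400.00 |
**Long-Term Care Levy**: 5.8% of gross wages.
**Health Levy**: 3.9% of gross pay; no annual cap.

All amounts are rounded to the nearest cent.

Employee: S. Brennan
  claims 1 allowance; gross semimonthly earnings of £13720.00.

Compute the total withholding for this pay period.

£3062.24

Provincial Income Tax: taxable = £13720.00 − 1×£420.00 = £13300.00
  £859.20 + 17.8% × (£13300.00 − £8400.00) = £859.20 + 17.8% × £4900.00 = £1731.40
Long-Term Care Levy: 5.8% × £13720.00 = £795.76
Health Levy: 3.9% × £13720.00 = £535.08
Total: £1731.40 + £795.76 + £535.08 = £3062.24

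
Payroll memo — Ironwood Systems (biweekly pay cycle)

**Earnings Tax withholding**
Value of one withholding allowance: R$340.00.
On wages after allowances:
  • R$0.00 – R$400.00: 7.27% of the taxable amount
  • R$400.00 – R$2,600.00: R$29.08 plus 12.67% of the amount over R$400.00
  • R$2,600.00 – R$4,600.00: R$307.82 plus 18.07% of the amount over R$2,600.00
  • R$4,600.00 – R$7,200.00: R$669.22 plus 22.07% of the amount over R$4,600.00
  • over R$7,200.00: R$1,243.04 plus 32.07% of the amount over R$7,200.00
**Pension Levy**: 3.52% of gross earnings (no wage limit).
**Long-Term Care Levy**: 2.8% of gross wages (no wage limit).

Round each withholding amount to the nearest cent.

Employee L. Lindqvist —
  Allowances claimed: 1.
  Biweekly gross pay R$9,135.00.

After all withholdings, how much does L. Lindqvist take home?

Earnings Tax: taxable = R$9,135.00 − 1×R$340.00 = R$8,795.00
  R$1,243.04 + 32.07% × (R$8,795.00 − R$7,200.00) = R$1,243.04 + 32.07% × R$1,595.00 = R$1,754.56
Pension Levy: 3.52% × R$9,135.00 = R$321.55
Long-Term Care Levy: 2.8% × R$9,135.00 = R$255.78
Total withheld: R$1,754.56 + R$321.55 + R$255.78 = R$2,331.89
Net pay: R$9,135.00 − R$2,331.89 = R$6,803.11

R$6,803.11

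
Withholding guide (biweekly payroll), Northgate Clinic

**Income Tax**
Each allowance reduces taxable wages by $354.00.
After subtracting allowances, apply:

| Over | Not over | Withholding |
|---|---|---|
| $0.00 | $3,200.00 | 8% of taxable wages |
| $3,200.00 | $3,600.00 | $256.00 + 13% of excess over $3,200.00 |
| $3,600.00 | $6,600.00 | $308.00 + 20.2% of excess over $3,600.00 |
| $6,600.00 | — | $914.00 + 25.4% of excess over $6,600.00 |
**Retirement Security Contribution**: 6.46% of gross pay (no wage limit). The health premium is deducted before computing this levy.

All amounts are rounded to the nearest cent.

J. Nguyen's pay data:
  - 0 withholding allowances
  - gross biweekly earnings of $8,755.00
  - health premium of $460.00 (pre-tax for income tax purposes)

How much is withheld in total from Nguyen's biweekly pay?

$1,880.39

Income Tax: taxable = $8,755.00 − $460.00 = $8,295.00
  $914.00 + 25.4% × ($8,295.00 − $6,600.00) = $914.00 + 25.4% × $1,695.00 = $1,344.53
Retirement Security Contribution: 6.46% × $8,295.00 = $535.86
Total: $1,344.53 + $535.86 = $1,880.39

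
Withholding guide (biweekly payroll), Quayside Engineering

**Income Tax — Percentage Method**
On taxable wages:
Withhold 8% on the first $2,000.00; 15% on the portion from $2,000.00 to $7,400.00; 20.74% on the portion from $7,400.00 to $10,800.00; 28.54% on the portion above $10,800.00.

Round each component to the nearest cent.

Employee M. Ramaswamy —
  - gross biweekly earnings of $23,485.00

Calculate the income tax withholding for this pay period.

$5,295.46

Income Tax: taxable = $23,485.00
  $1,675.16 + 28.54% × ($23,485.00 − $10,800.00) = $1,675.16 + 28.54% × $12,685.00 = $5,295.46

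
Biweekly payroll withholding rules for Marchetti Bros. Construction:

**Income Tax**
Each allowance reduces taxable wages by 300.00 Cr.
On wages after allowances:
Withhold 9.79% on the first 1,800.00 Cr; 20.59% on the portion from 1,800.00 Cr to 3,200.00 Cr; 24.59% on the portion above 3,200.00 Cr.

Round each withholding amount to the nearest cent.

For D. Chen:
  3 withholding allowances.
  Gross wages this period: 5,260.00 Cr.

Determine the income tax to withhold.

Income Tax: taxable = 5,260.00 Cr − 3×300.00 Cr = 4,360.00 Cr
  464.48 Cr + 24.59% × (4,360.00 Cr − 3,200.00 Cr) = 464.48 Cr + 24.59% × 1,160.00 Cr = 749.72 Cr

749.72 Cr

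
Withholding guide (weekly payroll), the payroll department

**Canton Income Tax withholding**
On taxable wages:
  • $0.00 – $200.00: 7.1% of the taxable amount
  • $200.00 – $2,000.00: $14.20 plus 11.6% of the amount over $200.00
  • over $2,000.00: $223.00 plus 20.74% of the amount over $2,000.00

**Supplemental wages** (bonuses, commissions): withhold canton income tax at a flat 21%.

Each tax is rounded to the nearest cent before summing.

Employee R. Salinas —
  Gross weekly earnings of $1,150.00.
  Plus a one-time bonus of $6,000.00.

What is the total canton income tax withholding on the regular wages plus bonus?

$1,384.40

Canton Income Tax: taxable = $1,150.00
  $14.20 + 11.6% × ($1,150.00 − $200.00) = $14.20 + 11.6% × $950.00 = $124.40
Supplemental (21% flat on bonus): 21% × $6,000.00 = $1,260.00
Total canton income tax: $124.40 + $1,260.00 = $1,384.40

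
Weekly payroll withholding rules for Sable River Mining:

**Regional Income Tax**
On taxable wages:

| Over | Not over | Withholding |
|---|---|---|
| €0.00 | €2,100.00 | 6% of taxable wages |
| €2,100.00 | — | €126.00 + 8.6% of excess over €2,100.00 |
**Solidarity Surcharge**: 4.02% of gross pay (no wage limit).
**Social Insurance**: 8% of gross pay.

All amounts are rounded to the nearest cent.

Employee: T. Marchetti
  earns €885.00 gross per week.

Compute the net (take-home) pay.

€725.52

Regional Income Tax: taxable = €885.00
  6% × €885.00 = €53.10
Solidarity Surcharge: 4.02% × €885.00 = €35.58
Social Insurance: 8% × €885.00 = €70.80
Total withheld: €53.10 + €35.58 + €70.80 = €159.48
Net pay: €885.00 − €159.48 = €725.52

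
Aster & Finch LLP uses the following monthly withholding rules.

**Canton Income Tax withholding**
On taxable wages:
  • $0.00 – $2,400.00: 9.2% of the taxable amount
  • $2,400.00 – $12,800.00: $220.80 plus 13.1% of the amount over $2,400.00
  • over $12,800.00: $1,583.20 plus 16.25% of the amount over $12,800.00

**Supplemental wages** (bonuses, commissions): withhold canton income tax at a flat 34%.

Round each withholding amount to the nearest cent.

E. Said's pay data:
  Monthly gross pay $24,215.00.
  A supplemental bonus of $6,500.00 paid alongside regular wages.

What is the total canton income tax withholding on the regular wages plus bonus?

Canton Income Tax: taxable = $24,215.00
  $1,583.20 + 16.25% × ($24,215.00 − $12,800.00) = $1,583.20 + 16.25% × $11,415.00 = $3,438.14
Supplemental (34% flat on bonus): 34% × $6,500.00 = $2,210.00
Total canton income tax: $3,438.14 + $2,210.00 = $5,648.14

$5,648.14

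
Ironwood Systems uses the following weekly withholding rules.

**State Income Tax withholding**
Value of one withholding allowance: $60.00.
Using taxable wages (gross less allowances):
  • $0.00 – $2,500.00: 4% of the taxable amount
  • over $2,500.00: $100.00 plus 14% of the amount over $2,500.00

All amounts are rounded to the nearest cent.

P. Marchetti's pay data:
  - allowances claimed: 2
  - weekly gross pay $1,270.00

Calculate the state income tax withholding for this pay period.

State Income Tax: taxable = $1,270.00 − 2×$60.00 = $1,150.00
  4% × $1,150.00 = $46.00

$46.00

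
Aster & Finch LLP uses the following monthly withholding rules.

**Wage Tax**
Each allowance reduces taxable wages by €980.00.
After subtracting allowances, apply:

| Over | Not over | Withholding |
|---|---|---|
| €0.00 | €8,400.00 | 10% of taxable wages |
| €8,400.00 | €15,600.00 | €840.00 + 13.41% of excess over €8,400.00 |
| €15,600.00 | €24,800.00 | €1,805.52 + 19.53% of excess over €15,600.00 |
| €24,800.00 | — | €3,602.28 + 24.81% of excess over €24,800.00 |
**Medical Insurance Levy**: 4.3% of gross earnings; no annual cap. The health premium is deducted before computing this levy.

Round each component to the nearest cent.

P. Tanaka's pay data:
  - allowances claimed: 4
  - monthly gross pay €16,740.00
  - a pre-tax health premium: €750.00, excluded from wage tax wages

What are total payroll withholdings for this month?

Wage Tax: taxable = €16,740.00 − €750.00 − 4×€980.00 = €12,070.00
  €840.00 + 13.41% × (€12,070.00 − €8,400.00) = €840.00 + 13.41% × €3,670.00 = €1,332.15
Medical Insurance Levy: 4.3% × €15,990.00 = €687.57
Total: €1,332.15 + €687.57 = €2,019.72

€2,019.72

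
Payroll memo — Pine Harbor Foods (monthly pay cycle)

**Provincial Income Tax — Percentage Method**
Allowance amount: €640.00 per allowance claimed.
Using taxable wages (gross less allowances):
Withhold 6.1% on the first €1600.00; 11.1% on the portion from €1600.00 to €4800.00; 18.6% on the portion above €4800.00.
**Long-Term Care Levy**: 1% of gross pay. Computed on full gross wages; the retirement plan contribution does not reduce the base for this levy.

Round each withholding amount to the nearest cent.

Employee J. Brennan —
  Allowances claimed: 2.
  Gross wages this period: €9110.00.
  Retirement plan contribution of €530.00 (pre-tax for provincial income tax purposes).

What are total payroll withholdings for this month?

€1008.90

Provincial Income Tax: taxable = €9110.00 − €530.00 − 2×€640.00 = €7300.00
  €452.80 + 18.6% × (€7300.00 − €4800.00) = €452.80 + 18.6% × €2500.00 = €917.80
Long-Term Care Levy: 1% × €9110.00 = €91.10
Total: €917.80 + €91.10 = €1008.90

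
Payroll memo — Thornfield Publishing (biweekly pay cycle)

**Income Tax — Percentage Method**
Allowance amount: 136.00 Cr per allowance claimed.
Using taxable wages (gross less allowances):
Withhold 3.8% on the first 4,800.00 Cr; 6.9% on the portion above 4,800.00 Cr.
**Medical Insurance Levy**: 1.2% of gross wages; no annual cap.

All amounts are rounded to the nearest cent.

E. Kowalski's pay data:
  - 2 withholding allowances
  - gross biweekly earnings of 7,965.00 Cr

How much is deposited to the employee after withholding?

7,487.40 Cr

Income Tax: taxable = 7,965.00 Cr − 2×136.00 Cr = 7,693.00 Cr
  182.40 Cr + 6.9% × (7,693.00 Cr − 4,800.00 Cr) = 182.40 Cr + 6.9% × 2,893.00 Cr = 382.02 Cr
Medical Insurance Levy: 1.2% × 7,965.00 Cr = 95.58 Cr
Total withheld: 382.02 Cr + 95.58 Cr = 477.60 Cr
Net pay: 7,965.00 Cr − 477.60 Cr = 7,487.40 Cr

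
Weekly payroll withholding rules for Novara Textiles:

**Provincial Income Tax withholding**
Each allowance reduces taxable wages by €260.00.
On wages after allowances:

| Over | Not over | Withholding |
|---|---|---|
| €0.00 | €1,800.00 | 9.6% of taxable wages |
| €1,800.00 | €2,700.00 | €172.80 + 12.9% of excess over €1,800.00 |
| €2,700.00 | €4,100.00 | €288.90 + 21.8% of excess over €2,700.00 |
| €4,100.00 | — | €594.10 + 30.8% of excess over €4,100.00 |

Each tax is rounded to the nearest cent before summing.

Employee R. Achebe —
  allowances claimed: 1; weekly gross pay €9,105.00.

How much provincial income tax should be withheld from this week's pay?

€2,055.56

Provincial Income Tax: taxable = €9,105.00 − 1×€260.00 = €8,845.00
  €594.10 + 30.8% × (€8,845.00 − €4,100.00) = €594.10 + 30.8% × €4,745.00 = €2,055.56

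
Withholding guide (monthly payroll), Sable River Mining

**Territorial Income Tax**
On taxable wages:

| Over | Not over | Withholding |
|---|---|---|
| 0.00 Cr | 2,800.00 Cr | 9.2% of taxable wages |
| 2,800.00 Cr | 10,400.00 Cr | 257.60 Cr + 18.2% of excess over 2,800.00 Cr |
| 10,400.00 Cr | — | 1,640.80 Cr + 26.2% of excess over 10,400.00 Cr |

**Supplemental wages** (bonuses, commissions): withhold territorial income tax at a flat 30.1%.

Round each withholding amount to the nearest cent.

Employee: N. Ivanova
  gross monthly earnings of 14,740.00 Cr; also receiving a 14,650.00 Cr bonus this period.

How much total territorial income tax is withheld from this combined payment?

Territorial Income Tax: taxable = 14,740.00 Cr
  1,640.80 Cr + 26.2% × (14,740.00 Cr − 10,400.00 Cr) = 1,640.80 Cr + 26.2% × 4,340.00 Cr = 2,777.88 Cr
Supplemental (30.1% flat on bonus): 30.1% × 14,650.00 Cr = 4,409.65 Cr
Total territorial income tax: 2,777.88 Cr + 4,409.65 Cr = 7,187.53 Cr

7,187.53 Cr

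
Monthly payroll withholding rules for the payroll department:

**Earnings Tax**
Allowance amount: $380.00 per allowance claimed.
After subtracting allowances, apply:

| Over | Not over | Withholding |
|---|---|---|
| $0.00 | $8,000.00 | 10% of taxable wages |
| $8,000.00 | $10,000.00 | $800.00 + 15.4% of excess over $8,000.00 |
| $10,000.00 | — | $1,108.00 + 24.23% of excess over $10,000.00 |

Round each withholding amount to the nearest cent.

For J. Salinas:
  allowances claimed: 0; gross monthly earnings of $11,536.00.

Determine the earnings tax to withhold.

Earnings Tax: taxable = $11,536.00
  $1,108.00 + 24.23% × ($11,536.00 − $10,000.00) = $1,108.00 + 24.23% × $1,536.00 = $1,480.17

$1,480.17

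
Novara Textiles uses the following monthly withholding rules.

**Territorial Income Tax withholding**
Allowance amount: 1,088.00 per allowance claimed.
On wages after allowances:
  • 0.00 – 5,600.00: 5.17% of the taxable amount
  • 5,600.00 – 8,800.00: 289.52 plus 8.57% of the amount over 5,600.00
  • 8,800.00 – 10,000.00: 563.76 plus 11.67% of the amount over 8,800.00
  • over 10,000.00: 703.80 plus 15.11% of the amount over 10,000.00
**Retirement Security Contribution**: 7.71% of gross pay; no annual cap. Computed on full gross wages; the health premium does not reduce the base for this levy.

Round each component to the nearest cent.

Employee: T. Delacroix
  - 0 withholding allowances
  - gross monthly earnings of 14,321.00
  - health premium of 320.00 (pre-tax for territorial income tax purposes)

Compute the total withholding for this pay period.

2,412.50

Territorial Income Tax: taxable = 14,321.00 − 320.00 = 14,001.00
  703.80 + 15.11% × (14,001.00 − 10,000.00) = 703.80 + 15.11% × 4,001.00 = 1,308.35
Retirement Security Contribution: 7.71% × 14,321.00 = 1,104.15
Total: 1,308.35 + 1,104.15 = 2,412.50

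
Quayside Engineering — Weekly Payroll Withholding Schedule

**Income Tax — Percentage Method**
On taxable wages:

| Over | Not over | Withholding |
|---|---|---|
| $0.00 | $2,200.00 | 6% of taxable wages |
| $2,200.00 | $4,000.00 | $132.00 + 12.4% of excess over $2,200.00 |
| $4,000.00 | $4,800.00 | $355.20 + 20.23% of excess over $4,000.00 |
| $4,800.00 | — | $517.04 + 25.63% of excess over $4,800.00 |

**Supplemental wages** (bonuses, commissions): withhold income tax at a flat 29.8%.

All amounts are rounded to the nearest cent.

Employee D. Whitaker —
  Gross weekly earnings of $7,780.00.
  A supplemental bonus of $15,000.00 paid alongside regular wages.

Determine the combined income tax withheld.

Income Tax: taxable = $7,780.00
  $517.04 + 25.63% × ($7,780.00 − $4,800.00) = $517.04 + 25.63% × $2,980.00 = $1,280.81
Supplemental (29.8% flat on bonus): 29.8% × $15,000.00 = $4,470.00
Total income tax: $1,280.81 + $4,470.00 = $5,750.81

$5,750.81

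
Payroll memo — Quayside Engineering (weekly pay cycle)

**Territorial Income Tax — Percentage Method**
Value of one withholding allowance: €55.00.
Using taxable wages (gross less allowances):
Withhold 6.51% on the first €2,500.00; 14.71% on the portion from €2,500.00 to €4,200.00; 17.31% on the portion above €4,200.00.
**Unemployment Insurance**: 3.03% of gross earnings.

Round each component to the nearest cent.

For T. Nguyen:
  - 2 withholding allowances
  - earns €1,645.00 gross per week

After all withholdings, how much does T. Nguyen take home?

€1,495.23

Territorial Income Tax: taxable = €1,645.00 − 2×€55.00 = €1,535.00
  6.51% × €1,535.00 = €99.93
Unemployment Insurance: 3.03% × €1,645.00 = €49.84
Total withheld: €99.93 + €49.84 = €149.77
Net pay: €1,645.00 − €149.77 = €1,495.23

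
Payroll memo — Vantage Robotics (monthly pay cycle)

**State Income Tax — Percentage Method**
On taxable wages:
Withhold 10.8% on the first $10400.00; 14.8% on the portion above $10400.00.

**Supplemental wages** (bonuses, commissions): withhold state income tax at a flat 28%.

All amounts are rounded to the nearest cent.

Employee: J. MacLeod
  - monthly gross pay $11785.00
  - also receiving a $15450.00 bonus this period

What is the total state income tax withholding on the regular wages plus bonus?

$5654.18

State Income Tax: taxable = $11785.00
  $1123.20 + 14.8% × ($11785.00 − $10400.00) = $1123.20 + 14.8% × $1385.00 = $1328.18
Supplemental (28% flat on bonus): 28% × $15450.00 = $4326.00
Total state income tax: $1328.18 + $4326.00 = $5654.18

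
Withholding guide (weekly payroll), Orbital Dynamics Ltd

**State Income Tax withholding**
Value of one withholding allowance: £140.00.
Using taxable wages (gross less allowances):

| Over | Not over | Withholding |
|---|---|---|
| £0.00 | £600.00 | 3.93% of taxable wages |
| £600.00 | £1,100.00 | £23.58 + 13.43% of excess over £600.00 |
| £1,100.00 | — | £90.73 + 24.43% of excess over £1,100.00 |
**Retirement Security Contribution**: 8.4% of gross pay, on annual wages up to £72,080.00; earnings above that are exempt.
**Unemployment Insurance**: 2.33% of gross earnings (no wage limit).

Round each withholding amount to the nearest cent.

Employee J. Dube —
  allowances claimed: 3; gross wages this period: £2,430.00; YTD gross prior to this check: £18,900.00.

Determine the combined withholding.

£573.78

State Income Tax: taxable = £2,430.00 − 3×£140.00 = £2,010.00
  £90.73 + 24.43% × (£2,010.00 − £1,100.00) = £90.73 + 24.43% × £910.00 = £313.04
Retirement Security Contribution: 8.4% × £2,430.00 = £204.12
Unemployment Insurance: 2.33% × £2,430.00 = £56.62
Total: £313.04 + £204.12 + £56.62 = £573.78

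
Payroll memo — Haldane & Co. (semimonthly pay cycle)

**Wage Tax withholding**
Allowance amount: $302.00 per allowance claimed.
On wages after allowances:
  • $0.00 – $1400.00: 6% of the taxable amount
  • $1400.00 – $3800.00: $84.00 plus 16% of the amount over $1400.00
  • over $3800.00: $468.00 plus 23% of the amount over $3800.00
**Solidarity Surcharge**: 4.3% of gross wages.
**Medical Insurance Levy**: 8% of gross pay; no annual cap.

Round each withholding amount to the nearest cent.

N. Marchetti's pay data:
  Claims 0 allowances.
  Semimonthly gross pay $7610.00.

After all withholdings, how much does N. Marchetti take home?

Wage Tax: taxable = $7610.00
  $468.00 + 23% × ($7610.00 − $3800.00) = $468.00 + 23% × $3810.00 = $1344.30
Solidarity Surcharge: 4.3% × $7610.00 = $327.23
Medical Insurance Levy: 8% × $7610.00 = $608.80
Total withheld: $1344.30 + $327.23 + $608.80 = $2280.33
Net pay: $7610.00 − $2280.33 = $5329.67

$5329.67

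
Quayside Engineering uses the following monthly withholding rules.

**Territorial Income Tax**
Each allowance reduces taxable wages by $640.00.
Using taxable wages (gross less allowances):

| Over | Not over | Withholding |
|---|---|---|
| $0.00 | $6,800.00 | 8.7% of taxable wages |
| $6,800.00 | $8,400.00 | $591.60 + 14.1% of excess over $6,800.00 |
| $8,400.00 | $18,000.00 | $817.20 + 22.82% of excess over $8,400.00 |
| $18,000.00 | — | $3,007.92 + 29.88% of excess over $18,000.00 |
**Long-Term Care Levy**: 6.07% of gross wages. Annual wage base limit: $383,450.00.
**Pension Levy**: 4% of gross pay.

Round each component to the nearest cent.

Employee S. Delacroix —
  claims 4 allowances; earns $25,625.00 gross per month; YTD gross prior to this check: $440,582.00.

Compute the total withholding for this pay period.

Territorial Income Tax: taxable = $25,625.00 − 4×$640.00 = $23,065.00
  $3,007.92 + 29.88% × ($23,065.00 − $18,000.00) = $3,007.92 + 29.88% × $5,065.00 = $4,521.34
Long-Term Care Levy: YTD $440,582.00 ≥ cap $383,450.00 → $0.00
Pension Levy: 4% × $25,625.00 = $1,025.00
Total: $4,521.34 + $0.00 + $1,025.00 = $5,546.34

$5,546.34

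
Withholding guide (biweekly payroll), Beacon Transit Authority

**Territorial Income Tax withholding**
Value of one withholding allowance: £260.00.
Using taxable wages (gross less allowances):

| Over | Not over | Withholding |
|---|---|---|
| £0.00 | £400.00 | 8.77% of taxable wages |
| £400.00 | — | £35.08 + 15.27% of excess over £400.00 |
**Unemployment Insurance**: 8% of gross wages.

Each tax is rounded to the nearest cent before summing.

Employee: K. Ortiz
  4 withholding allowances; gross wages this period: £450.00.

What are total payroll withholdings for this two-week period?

Territorial Income Tax: taxable = £450.00 − 4×£260.00 = £-590.00
  Taxable ≤ 0 → £0.00
Unemployment Insurance: 8% × £450.00 = £36.00
Total: £0.00 + £36.00 = £36.00

£36.00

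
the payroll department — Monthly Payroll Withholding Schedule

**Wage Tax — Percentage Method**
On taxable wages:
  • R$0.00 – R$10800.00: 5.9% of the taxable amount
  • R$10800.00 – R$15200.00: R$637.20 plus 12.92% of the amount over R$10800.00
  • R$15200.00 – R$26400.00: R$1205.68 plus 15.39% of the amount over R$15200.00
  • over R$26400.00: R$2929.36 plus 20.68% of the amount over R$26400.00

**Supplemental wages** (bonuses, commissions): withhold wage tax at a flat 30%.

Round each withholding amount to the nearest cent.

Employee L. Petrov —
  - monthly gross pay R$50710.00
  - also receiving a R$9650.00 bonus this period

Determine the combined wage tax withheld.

Wage Tax: taxable = R$50710.00
  R$2929.36 + 20.68% × (R$50710.00 − R$26400.00) = R$2929.36 + 20.68% × R$24310.00 = R$7956.67
Supplemental (30% flat on bonus): 30% × R$9650.00 = R$2895.00
Total wage tax: R$7956.67 + R$2895.00 = R$10851.67

R$10851.67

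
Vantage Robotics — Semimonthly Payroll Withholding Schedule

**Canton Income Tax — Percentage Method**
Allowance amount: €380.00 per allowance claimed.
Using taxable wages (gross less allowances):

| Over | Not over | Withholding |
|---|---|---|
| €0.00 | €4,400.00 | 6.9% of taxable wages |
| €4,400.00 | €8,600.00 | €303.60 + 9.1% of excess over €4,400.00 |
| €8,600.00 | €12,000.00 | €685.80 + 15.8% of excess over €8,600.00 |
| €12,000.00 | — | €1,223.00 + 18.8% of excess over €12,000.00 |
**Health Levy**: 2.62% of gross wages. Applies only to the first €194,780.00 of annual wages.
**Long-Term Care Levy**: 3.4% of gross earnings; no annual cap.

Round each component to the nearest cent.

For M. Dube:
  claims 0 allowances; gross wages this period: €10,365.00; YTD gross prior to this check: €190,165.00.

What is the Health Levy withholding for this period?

€120.91

Health Levy: cap €194,780.00 − YTD €190,165.00 = €4,615.00 subject; 2.62% × €4,615.00 = €120.91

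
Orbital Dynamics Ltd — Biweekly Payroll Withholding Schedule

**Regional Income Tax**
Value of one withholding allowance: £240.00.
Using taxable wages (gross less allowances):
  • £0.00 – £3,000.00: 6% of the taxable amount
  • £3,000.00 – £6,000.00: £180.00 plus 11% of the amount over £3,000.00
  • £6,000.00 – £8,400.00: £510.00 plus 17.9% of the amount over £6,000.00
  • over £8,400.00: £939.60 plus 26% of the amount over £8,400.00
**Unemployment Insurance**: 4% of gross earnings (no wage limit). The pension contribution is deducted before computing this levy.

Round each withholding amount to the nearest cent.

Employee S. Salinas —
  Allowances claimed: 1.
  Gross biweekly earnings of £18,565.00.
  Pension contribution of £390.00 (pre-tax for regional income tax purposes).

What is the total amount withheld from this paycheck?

Regional Income Tax: taxable = £18,565.00 − £390.00 − 1×£240.00 = £17,935.00
  £939.60 + 26% × (£17,935.00 − £8,400.00) = £939.60 + 26% × £9,535.00 = £3,418.70
Unemployment Insurance: 4% × £18,175.00 = £727.00
Total: £3,418.70 + £727.00 = £4,145.70

£4,145.70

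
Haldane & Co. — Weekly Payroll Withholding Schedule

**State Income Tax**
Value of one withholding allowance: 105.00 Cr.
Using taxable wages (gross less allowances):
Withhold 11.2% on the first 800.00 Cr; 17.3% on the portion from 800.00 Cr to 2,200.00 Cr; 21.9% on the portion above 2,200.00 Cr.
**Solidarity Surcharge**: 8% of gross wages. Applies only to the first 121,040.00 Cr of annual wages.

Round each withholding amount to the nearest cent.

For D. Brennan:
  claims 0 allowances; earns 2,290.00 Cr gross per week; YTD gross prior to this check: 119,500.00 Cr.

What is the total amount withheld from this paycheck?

474.71 Cr

State Income Tax: taxable = 2,290.00 Cr
  331.80 Cr + 21.9% × (2,290.00 Cr − 2,200.00 Cr) = 331.80 Cr + 21.9% × 90.00 Cr = 351.51 Cr
Solidarity Surcharge: cap 121,040.00 Cr − YTD 119,500.00 Cr = 1,540.00 Cr subject; 8% × 1,540.00 Cr = 123.20 Cr
Total: 351.51 Cr + 123.20 Cr = 474.71 Cr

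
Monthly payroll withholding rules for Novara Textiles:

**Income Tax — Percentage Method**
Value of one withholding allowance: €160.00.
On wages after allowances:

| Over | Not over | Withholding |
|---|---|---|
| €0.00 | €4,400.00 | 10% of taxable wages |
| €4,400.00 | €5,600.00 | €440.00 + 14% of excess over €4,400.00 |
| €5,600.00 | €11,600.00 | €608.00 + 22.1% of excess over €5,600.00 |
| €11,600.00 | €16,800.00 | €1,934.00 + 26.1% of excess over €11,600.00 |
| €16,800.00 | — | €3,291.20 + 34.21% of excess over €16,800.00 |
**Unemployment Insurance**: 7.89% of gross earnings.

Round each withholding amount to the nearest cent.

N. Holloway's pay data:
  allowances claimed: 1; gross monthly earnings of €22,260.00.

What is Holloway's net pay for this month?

€15,399.36

Income Tax: taxable = €22,260.00 − 1×€160.00 = €22,100.00
  €3,291.20 + 34.21% × (€22,100.00 − €16,800.00) = €3,291.20 + 34.21% × €5,300.00 = €5,104.33
Unemployment Insurance: 7.89% × €22,260.00 = €1,756.31
Total withheld: €5,104.33 + €1,756.31 = €6,860.64
Net pay: €22,260.00 − €6,860.64 = €15,399.36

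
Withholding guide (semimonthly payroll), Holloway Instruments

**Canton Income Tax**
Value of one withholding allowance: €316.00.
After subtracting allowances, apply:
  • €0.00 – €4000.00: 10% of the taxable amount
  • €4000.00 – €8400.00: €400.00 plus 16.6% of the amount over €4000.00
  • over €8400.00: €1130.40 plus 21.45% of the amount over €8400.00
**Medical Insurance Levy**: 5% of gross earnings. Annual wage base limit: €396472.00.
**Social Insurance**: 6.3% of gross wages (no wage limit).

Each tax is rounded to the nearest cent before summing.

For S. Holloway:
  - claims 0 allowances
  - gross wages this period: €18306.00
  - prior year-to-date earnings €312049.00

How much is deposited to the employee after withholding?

€12982.18

Canton Income Tax: taxable = €18306.00
  €1130.40 + 21.45% × (€18306.00 − €8400.00) = €1130.40 + 21.45% × €9906.00 = €3255.24
Medical Insurance Levy: 5% × €18306.00 = €915.30
Social Insurance: 6.3% × €18306.00 = €1153.28
Total withheld: €3255.24 + €915.30 + €1153.28 = €5323.82
Net pay: €18306.00 − €5323.82 = €12982.18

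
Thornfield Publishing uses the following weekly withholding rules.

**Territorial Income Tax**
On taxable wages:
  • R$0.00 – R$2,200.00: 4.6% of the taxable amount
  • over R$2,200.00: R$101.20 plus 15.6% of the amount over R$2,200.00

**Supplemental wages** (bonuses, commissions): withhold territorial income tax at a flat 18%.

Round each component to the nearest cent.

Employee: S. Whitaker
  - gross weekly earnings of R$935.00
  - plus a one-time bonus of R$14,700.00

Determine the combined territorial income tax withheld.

Territorial Income Tax: taxable = R$935.00
  4.6% × R$935.00 = R$43.01
Supplemental (18% flat on bonus): 18% × R$14,700.00 = R$2,646.00
Total territorial income tax: R$43.01 + R$2,646.00 = R$2,689.01

R$2,689.01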